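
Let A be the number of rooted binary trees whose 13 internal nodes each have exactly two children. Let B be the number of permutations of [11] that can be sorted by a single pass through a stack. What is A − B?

684114

Full binary trees with n internal nodes are counted by C_n; here n = 13. So A = C_13 = 742900.
By Knuth's characterisation, the stack-sortable permutations of length 11 are the 231-avoiders, numbering C_11. So B = C_11 = 58786.
A − B = 742900 − 58786 = 684114.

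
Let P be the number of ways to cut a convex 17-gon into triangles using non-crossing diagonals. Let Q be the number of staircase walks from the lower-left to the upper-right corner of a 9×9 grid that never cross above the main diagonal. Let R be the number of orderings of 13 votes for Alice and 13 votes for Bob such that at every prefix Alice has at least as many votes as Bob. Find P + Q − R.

8956807

The number of triangulations of a 17-gon is the Catalan number C_15 (index = sides − 2). So P = C_15 = 9694845.
Monotone paths in an n×n grid that stay weakly below the diagonal are counted by C_n; here n = 9. So Q = C_9 = 4862.
Ballot sequences with n votes each where one side never trails are Dyck words, counted by C_n; here n = 13. So R = C_13 = 742900.
P + Q − R = 9694845 + 4862 − 742900 = 8956807.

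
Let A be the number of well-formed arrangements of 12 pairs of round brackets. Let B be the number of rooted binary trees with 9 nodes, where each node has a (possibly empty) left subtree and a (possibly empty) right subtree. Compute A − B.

203150

With 12 pairs the number of balanced bracket strings is the Catalan number C_12. So A = C_12 = 208012.
Binary trees (left/right distinguished) on n nodes are counted by C_n; here n = 9. So B = C_9 = 4862.
A − B = 208012 − 4862 = 203150.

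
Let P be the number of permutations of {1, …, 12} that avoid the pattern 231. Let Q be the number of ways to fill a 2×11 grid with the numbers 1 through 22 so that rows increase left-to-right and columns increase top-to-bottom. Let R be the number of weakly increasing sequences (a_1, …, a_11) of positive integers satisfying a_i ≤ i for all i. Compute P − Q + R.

208012

Permutations of [n] avoiding any single length-3 pattern are counted by C_n; here n = 12. So P = C_12 = 208012.
Standard Young tableaux of shape 2×n are counted by C_n; here n = 11. So Q = C_11 = 58786.
Weakly increasing sequences with a_i ≤ i biject with Dyck paths of semilength 11, so there are C_11. So R = C_11 = 58786.
P − Q + R = 208012 − 58786 + 58786 = 208012.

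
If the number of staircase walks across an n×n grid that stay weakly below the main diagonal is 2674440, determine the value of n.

14

Such diagonal-avoiding paths in an n×n grid are counted by C_n; 2674440 = C_14.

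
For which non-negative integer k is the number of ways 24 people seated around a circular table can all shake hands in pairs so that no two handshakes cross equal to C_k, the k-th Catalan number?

12

Non-crossing handshake pairings of 2n people are counted by C_n; 24 people gives n = 12.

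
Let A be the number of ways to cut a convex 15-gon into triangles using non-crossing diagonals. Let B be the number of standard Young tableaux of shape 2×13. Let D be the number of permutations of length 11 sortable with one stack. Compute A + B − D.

A convex 15-gon is triangulated into 13 triangles, and the number of such triangulations is the Catalan number C_{15−2} = C_13. So A = C_13 = 742900.
Standard Young tableaux of shape 2×n are counted by C_n; here n = 13. So B = C_13 = 742900.
Stack-sortable permutations are exactly the 231-avoiding ones, counted by C_n; here n = 11. So D = C_11 = 58786.
A + B − D = 742900 + 742900 − 58786 = 1427014.

1427014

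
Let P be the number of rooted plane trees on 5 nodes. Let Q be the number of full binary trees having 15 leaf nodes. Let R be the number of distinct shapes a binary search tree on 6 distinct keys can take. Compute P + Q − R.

Rooted ordered (plane) trees on m nodes have m−1 edges and are counted by C_{m−1}; m = 5 gives C_4. So P = C_4 = 14.
A full binary tree with L leaves has L−1 internal nodes and is counted by C_{L−1}; L = 15 gives C_14. So Q = C_14 = 2674440.
Binary trees (left/right distinguished) on n nodes are counted by C_n; here n = 6. So R = C_6 = 132.
P + Q − R = 14 + 2674440 − 132 = 2674322.

2674322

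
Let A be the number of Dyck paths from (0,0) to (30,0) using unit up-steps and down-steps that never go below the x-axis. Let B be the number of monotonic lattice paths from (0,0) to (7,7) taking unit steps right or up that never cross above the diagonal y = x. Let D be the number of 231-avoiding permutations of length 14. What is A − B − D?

Paths of 15 up- and 15 down-steps that never dip below the axis are Dyck paths; their count is C_15. So A = C_15 = 9694845.
Monotone paths in an n×n grid that stay weakly below the diagonal are counted by C_n; here n = 7. So B = C_7 = 429.
For any fixed pattern of length 3, the pattern-avoiding permutations of [14] number C_14. So D = C_14 = 2674440.
A − B − D = 9694845 − 429 − 2674440 = 7019976.

7019976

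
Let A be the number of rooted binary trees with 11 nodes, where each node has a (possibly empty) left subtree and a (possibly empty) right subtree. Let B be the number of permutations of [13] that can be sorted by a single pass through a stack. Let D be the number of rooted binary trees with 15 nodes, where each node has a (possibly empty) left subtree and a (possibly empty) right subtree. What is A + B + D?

10496531

There are C_n binary search tree shapes on n keys; with n = 11 that is C_11. So A = C_11 = 58786.
By Knuth's characterisation, the stack-sortable permutations of length 13 are the 231-avoiders, numbering C_13. So B = C_13 = 742900.
Rooted binary trees with 15 nodes (each child slot possibly empty) number C_15. So D = C_15 = 9694845.
A + B + D = 58786 + 742900 + 9694845 = 10496531.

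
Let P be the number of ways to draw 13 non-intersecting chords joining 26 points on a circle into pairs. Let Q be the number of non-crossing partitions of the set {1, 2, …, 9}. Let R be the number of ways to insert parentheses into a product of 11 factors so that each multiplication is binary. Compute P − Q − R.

Non-crossing perfect matchings of 2n points on a circle are counted by C_n; with 26 points, n = 13. So P = C_13 = 742900.
Non-crossing partitions of an n-element set are counted by C_n; here n = 9. So Q = C_9 = 4862.
Ways to associate a product of 11 factors correspond to binary trees on 11 leaves, so the count is C_10. So R = C_10 = 16796.
P − Q − R = 742900 − 4862 − 16796 = 721242.

721242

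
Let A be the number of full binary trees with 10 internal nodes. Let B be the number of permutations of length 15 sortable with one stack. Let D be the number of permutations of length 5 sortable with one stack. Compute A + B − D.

9711599

Full binary trees with n internal nodes are counted by C_n; here n = 10. So A = C_10 = 16796.
Stack-sortable permutations are exactly the 231-avoiding ones, counted by C_n; here n = 15. So B = C_15 = 9694845.
By Knuth's characterisation, the stack-sortable permutations of length 5 are the 231-avoiders, numbering C_5. So D = C_5 = 42.
A + B − D = 16796 + 9694845 − 42 = 9711599.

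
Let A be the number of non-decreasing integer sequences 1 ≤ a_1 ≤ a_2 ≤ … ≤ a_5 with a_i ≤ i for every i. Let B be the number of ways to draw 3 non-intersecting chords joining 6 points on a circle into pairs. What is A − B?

37

Weakly increasing sequences with a_i ≤ i biject with Dyck paths of semilength 5, so there are C_5. So A = C_5 = 42.
Non-crossing perfect matchings of 2n points on a circle are counted by C_n; with 6 points, n = 3. So B = C_3 = 5.
A − B = 42 − 5 = 37.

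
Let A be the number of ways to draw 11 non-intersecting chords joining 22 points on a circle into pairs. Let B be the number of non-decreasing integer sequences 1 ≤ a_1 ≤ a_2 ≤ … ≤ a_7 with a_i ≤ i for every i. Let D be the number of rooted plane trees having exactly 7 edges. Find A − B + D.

Pairing 22 circle points by 11 non-crossing chords gives C_11 matchings. So A = C_11 = 58786.
Such sub-staircase sequences of length n are counted by C_n; here n = 7. So B = C_7 = 429.
Rooted ordered trees with n edges are counted by C_n; here n = 7. So D = C_7 = 429.
A − B + D = 58786 − 429 + 429 = 58786.

58786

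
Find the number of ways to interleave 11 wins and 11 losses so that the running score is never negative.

58786

Ballot sequences with n votes each where one side never trails are Dyck words, counted by C_n; here n = 11.
C_11 = C_10 · 2(2·10+1)/(10+2) = 16796 · 42/12 = 58786.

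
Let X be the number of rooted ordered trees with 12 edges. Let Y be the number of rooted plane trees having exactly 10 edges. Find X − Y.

Rooted ordered trees with n edges are counted by C_n; here n = 12. So X = C_12 = 208012.
Rooted ordered trees with n edges are counted by C_n; here n = 10. So Y = C_10 = 16796.
X − Y = 208012 − 16796 = 191216.

191216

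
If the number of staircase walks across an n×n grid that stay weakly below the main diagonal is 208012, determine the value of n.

12

Such diagonal-avoiding paths in an n×n grid are counted by C_n. The Catalan number equal to 208012 is C_12.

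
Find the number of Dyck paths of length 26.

Paths of 13 up- and 13 down-steps that never dip below the axis are Dyck paths; their count is C_13.
C_13 = 742900.

742900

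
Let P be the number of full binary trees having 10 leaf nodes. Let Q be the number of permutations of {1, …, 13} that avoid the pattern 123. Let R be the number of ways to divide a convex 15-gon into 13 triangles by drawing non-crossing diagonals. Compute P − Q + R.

4862

A full binary tree with L leaves has L−1 internal nodes and is counted by C_{L−1}; L = 10 gives C_9. So P = C_9 = 4862.
For any fixed pattern of length 3, the pattern-avoiding permutations of [13] number C_13. So Q = C_13 = 742900.
A convex 15-gon is triangulated into 13 triangles, and the number of such triangulations is the Catalan number C_{15−2} = C_13. So R = C_13 = 742900.
P − Q + R = 4862 − 742900 + 742900 = 4862.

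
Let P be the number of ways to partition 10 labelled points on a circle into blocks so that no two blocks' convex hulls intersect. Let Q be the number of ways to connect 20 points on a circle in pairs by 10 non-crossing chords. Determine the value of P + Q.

Non-crossing partitions of an n-element set are counted by C_n; here n = 10. So P = C_10 = 16796.
Non-crossing perfect matchings of 2n points on a circle are counted by C_n; with 20 points, n = 10. So Q = C_10 = 16796.
P + Q = 16796 + 16796 = 33592.

33592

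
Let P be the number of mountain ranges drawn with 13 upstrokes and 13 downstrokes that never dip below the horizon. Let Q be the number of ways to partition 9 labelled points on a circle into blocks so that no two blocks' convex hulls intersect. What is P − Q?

738038

Dyck paths of semilength n (length 2n) are counted by C_n; here n = 13. So P = C_13 = 742900.
The non-crossing partitions of [9] form a lattice of size C_9. So Q = C_9 = 4862.
P − Q = 742900 − 4862 = 738038.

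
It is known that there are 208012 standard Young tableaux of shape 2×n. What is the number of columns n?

Standard Young tableaux of shape 2×n are counted by C_n; 208012 = C_12.

12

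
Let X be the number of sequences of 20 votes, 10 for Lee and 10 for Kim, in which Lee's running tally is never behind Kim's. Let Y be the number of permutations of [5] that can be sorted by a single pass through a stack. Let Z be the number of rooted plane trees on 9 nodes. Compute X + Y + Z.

Reading a vote for the leader as '(' and for the other as ')' turns such a sequence into a balanced string of 10 pairs, so the count is C_10. So X = C_10 = 16796.
Stack-sortable permutations are exactly the 231-avoiding ones, counted by C_n; here n = 5. So Y = C_5 = 42.
Rooted ordered (plane) trees on m nodes have m−1 edges and are counted by C_{m−1}; m = 9 gives C_8. So Z = C_8 = 1430.
X + Y + Z = 16796 + 42 + 1430 = 18268.

18268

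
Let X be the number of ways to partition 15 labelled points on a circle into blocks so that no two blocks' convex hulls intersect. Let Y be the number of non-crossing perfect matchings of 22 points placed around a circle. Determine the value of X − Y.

The non-crossing partitions of [15] form a lattice of size C_15. So X = C_15 = 9694845.
Pairing 22 circle points by 11 non-crossing chords gives C_11 matchings. So Y = C_11 = 58786.
X − Y = 9694845 − 58786 = 9636059.

9636059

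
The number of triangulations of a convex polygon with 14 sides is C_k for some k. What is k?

12

The number of triangulations of a 14-gon is the Catalan number C_12 (index = sides − 2).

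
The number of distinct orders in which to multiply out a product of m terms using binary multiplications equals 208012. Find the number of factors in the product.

13

Parenthesizations of m factors are counted by C_{m−1}. The Catalan number equal to 208012 is C_12.
So the index is 12, and the number of factors is 12 + 1 = 13.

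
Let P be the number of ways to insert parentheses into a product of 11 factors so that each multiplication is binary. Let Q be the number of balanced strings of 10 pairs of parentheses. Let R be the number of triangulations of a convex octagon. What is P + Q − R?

Parenthesizations of m factors correspond to full binary trees with m leaves, counted by C_{m−1}; m = 11 gives C_10. So P = C_10 = 16796.
A balanced arrangement of 10 bracket pairs is a Dyck word of semilength 10, so the count is C_10. So Q = C_10 = 16796.
The number of triangulations of an 8-gon is the Catalan number C_6 (index = sides − 2). So R = C_6 = 132.
P + Q − R = 16796 + 16796 − 132 = 33460.

33460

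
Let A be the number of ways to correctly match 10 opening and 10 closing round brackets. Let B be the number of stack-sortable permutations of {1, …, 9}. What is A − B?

A balanced arrangement of 10 bracket pairs is a Dyck word of semilength 10, so the count is C_10. So A = C_10 = 16796.
Stack-sortable permutations are exactly the 231-avoiding ones, counted by C_n; here n = 9. So B = C_9 = 4862.
A − B = 16796 − 4862 = 11934.

11934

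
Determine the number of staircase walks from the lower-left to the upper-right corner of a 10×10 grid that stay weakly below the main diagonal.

16796

Sub-diagonal monotone paths from (0,0) to (10,10) biject with Dyck paths of semilength 10, giving C_10.
C_10 = C(20,10)/11 = 184756/11 = 16796.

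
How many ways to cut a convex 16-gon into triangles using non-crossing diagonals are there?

Triangulations of a convex m-gon are counted by C_{m−2}; with m = 16 this is C_14.
C_14 = 2674440.

2674440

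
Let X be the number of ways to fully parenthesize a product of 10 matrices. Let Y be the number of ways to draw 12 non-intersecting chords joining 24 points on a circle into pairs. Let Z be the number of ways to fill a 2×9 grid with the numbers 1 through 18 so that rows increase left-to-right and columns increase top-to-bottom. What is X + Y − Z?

Bracketing 10 factors into binary products is counted by C_{10−1} = C_9. So X = C_9 = 4862.
Non-crossing perfect matchings of 2n points on a circle are counted by C_n; with 24 points, n = 12. So Y = C_12 = 208012.
Standard Young tableaux of shape 2×n are counted by C_n; here n = 9. So Z = C_9 = 4862.
X + Y − Z = 4862 + 208012 − 4862 = 208012.

208012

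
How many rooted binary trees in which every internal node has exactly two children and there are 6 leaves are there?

42

A full binary tree with L leaves has L−1 internal nodes and is counted by C_{L−1}; L = 6 gives C_5.
C_5 = C_4 · 2(2·4+1)/(4+2) = 14 · 18/6 = 42.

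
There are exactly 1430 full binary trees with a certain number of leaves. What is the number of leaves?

Full binary trees with L leaves are counted by C_{L−1}. Since C_8 = 1430, the index is 8.
So the index is 8, and the number of leaves is 8 + 1 = 9.

9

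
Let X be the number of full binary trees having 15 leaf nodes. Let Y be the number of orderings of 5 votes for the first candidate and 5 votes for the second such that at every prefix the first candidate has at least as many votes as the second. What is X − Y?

Full binary trees with 15 leaves have 15−1 = 14 internal nodes, so there are C_14 of them. So X = C_14 = 2674440.
Reading a vote for the leader as '(' and for the other as ')' turns such a sequence into a balanced string of 5 pairs, so the count is C_5. So Y = C_5 = 42.
X − Y = 2674440 − 42 = 2674398.

2674398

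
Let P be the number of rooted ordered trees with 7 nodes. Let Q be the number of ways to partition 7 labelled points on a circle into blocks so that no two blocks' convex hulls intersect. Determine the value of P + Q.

561

Rooted ordered (plane) trees on m nodes have m−1 edges and are counted by C_{m−1}; m = 7 gives C_6. So P = C_6 = 132.
The non-crossing partitions of [7] form a lattice of size C_7. So Q = C_7 = 429.
P + Q = 132 + 429 = 561.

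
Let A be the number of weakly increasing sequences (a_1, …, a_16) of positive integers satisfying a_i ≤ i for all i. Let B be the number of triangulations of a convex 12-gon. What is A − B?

Weakly increasing sequences with a_i ≤ i biject with Dyck paths of semilength 16, so there are C_16. So A = C_16 = 35357670.
The number of triangulations of a 12-gon is the Catalan number C_10 (index = sides − 2). So B = C_10 = 16796.
A − B = 35357670 − 16796 = 35340874.

35340874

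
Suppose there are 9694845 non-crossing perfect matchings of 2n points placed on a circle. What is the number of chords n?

Non-crossing pairings of 2n points on a circle are counted by C_n, and C_15 = 9694845.

15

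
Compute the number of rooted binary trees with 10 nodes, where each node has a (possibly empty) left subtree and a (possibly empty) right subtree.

16796

Binary trees (left/right distinguished) on n nodes are counted by C_n; here n = 10.
C_10 = 16796.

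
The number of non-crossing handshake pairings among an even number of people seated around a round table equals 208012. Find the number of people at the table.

24

Non-crossing handshake pairings of 2n people are counted by C_n. Since C_12 = 208012, the index is 12.
So n = 12, and there are 2n = 24 people.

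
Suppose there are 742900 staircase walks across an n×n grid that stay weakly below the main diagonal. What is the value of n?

Such diagonal-avoiding paths in an n×n grid are counted by C_n. The Catalan number equal to 742900 is C_13.

13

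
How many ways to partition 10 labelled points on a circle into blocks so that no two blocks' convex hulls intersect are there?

16796

Non-crossing partitions of an n-element set are counted by C_n; here n = 10.
C_10 = C_9 · 2(2·9+1)/(9+2) = 4862 · 38/11 = 16796.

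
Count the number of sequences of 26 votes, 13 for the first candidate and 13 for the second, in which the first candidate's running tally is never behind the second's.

Reading a vote for the leader as '(' and for the other as ')' turns such a sequence into a balanced string of 13 pairs, so the count is C_13.
C_13 = C(26,13)/14 = 10400600/14 = 742900.

742900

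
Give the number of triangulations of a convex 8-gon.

132

The number of triangulations of an 8-gon is the Catalan number C_6 (index = sides − 2).
C_6 = C(12,6)/7 = 924/7 = 132.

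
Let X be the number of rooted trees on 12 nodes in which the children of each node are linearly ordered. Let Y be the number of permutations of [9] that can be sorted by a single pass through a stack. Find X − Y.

53924

A rooted plane tree on 12 nodes has 11 edges, and such trees are counted by C_11. So X = C_11 = 58786.
By Knuth's characterisation, the stack-sortable permutations of length 9 are the 231-avoiders, numbering C_9. So Y = C_9 = 4862.
X − Y = 58786 − 4862 = 53924.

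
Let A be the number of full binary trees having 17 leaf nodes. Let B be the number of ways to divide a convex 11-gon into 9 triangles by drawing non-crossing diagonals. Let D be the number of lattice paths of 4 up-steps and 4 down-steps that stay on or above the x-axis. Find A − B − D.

Full binary trees with 17 leaves have 17−1 = 16 internal nodes, so there are C_16 of them. So A = C_16 = 35357670.
Triangulations of a convex m-gon are counted by C_{m−2}; with m = 11 this is C_9. So B = C_9 = 4862.
Dyck paths of semilength n (length 2n) are counted by C_n; here n = 4. So D = C_4 = 14.
A − B − D = 35357670 − 4862 − 14 = 35352794.

35352794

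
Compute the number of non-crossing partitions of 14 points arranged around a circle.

Non-crossing partitions of an n-element set are counted by C_n; here n = 14.
C_14 = 2674440.

2674440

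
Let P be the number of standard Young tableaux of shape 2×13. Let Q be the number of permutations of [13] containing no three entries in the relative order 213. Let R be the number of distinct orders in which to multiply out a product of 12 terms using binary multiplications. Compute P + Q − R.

By the hook-length formula (or a Dyck-path bijection), SYT of shape 2×13 number C_13. So P = C_13 = 742900.
Permutations of [n] avoiding any single length-3 pattern are counted by C_n; here n = 13. So Q = C_13 = 742900.
Parenthesizations of m factors correspond to full binary trees with m leaves, counted by C_{m−1}; m = 12 gives C_11. So R = C_11 = 58786.
P + Q − R = 742900 + 742900 − 58786 = 1427014.

1427014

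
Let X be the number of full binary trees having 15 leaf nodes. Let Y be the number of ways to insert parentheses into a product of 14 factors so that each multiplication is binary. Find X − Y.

1931540

A full binary tree with L leaves has L−1 internal nodes and is counted by C_{L−1}; L = 15 gives C_14. So X = C_14 = 2674440.
Parenthesizations of m factors correspond to full binary trees with m leaves, counted by C_{m−1}; m = 14 gives C_13. So Y = C_13 = 742900.
X − Y = 2674440 − 742900 = 1931540.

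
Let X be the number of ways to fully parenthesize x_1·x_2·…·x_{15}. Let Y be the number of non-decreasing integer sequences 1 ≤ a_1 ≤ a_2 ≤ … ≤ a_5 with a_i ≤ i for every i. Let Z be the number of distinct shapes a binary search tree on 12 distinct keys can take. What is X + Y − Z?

2466470

Ways to associate a product of 15 factors correspond to binary trees on 15 leaves, so the count is C_14. So X = C_14 = 2674440.
Weakly increasing sequences with a_i ≤ i biject with Dyck paths of semilength 5, so there are C_5. So Y = C_5 = 42.
There are C_n binary search tree shapes on n keys; with n = 12 that is C_12. So Z = C_12 = 208012.
X + Y − Z = 2674440 + 42 − 208012 = 2466470.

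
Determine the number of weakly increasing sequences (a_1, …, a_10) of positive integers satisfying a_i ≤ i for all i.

Weakly increasing sequences with a_i ≤ i biject with Dyck paths of semilength 10, so there are C_10.
C_10 = C(20,10)/11 = 184756/11 = 16796.

16796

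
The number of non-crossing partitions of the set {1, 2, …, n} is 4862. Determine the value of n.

9

Non-crossing partitions of [n] are counted by C_n; 4862 = C_9.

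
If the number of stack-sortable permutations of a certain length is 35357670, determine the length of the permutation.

16

Stack-sortable permutations of [n] are counted by C_n, and C_16 = 35357670.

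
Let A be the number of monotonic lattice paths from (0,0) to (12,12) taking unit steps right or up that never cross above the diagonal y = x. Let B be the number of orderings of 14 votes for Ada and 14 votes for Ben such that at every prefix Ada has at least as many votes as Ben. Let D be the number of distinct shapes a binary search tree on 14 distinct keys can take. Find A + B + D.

5556892

Monotone paths in an n×n grid that stay weakly below the diagonal are counted by C_n; here n = 12. So A = C_12 = 208012.
Ballot sequences with n votes each where one side never trails are Dyck words, counted by C_n; here n = 14. So B = C_14 = 2674440.
Rooted binary trees with 14 nodes (each child slot possibly empty) number C_14. So D = C_14 = 2674440.
A + B + D = 208012 + 2674440 + 2674440 = 5556892.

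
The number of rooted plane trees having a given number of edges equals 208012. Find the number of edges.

12

Rooted ordered trees with n edges are counted by C_n. The Catalan number equal to 208012 is C_12.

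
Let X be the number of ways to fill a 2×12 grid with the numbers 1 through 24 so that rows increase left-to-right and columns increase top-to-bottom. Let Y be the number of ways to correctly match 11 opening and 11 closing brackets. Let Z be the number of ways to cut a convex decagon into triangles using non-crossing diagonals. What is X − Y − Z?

Standard Young tableaux of shape 2×n are counted by C_n; here n = 12. So X = C_12 = 208012.
A balanced arrangement of 11 bracket pairs is a Dyck word of semilength 11, so the count is C_11. So Y = C_11 = 58786.
A convex 10-gon is triangulated into 8 triangles, and the number of such triangulations is the Catalan number C_{10−2} = C_8. So Z = C_8 = 1430.
X − Y − Z = 208012 − 58786 − 1430 = 147796.

147796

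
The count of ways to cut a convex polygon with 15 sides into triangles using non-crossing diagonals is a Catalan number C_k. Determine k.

13

The number of triangulations of a 15-gon is the Catalan number C_13 (index = sides − 2).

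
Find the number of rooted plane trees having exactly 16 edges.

A rooted plane tree with 16 edges has 17 nodes, and the count is C_16.
C_16 = C(32,16)/17 = 601080390/17 = 35357670.

35357670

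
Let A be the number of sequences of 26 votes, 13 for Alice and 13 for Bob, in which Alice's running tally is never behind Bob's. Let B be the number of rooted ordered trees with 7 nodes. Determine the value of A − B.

Reading a vote for the leader as '(' and for the other as ')' turns such a sequence into a balanced string of 13 pairs, so the count is C_13. So A = C_13 = 742900.
Rooted ordered (plane) trees on m nodes have m−1 edges and are counted by C_{m−1}; m = 7 gives C_6. So B = C_6 = 132.
A − B = 742900 − 132 = 742768.

742768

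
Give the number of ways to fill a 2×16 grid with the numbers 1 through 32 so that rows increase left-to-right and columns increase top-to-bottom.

35357670

Standard Young tableaux of shape 2×n are counted by C_n; here n = 16.
C_16 = 35357670.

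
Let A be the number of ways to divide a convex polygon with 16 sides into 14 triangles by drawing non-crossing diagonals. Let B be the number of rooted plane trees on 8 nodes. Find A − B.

A convex 16-gon is triangulated into 14 triangles, and the number of such triangulations is the Catalan number C_{16−2} = C_14. So A = C_14 = 2674440.
A rooted plane tree on 8 nodes has 7 edges, and such trees are counted by C_7. So B = C_7 = 429.
A − B = 2674440 − 429 = 2674011.

2674011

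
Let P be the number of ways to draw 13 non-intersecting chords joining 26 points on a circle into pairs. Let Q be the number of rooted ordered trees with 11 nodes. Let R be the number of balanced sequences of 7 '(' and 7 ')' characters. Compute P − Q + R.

726533

Non-crossing perfect matchings of 2n points on a circle are counted by C_n; with 26 points, n = 13. So P = C_13 = 742900.
A rooted plane tree on 11 nodes has 10 edges, and such trees are counted by C_10. So Q = C_10 = 16796.
Balanced strings of n pairs of brackets are counted by C_n; here n = 7. So R = C_7 = 429.
P − Q + R = 742900 − 16796 + 429 = 726533.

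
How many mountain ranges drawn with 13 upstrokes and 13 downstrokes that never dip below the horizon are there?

Dyck paths of semilength n (length 2n) are counted by C_n; here n = 13.
C_13 = C_12 · 2(2·12+1)/(12+2) = 208012 · 50/14 = 742900.

742900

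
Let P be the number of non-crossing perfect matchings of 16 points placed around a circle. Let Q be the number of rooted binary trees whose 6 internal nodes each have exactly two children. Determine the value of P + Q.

Non-crossing perfect matchings of 2n points on a circle are counted by C_n; with 16 points, n = 8. So P = C_8 = 1430.
Full binary trees with n internal nodes are counted by C_n; here n = 6. So Q = C_6 = 132.
P + Q = 1430 + 132 = 1562.

1562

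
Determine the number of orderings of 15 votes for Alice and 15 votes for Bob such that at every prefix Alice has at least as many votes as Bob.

9694845

Ballot sequences with n votes each where one side never trails are Dyck words, counted by C_n; here n = 15.
C_15 = C(30,15)/16 = 155117520/16 = 9694845.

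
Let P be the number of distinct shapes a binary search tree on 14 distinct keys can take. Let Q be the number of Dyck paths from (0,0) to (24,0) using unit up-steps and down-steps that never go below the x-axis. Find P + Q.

2882452

Binary trees (left/right distinguished) on n nodes are counted by C_n; here n = 14. So P = C_14 = 2674440.
Dyck paths of semilength n (length 2n) are counted by C_n; here n = 12. So Q = C_12 = 208012.
P + Q = 2674440 + 208012 = 2882452.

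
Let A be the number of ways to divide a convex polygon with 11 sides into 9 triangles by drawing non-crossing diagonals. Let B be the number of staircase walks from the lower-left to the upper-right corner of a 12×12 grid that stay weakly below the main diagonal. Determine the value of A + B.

212874

The number of triangulations of an 11-gon is the Catalan number C_9 (index = sides − 2). So A = C_9 = 4862.
Sub-diagonal monotone paths from (0,0) to (12,12) biject with Dyck paths of semilength 12, giving C_12. So B = C_12 = 208012.
A + B = 4862 + 208012 = 212874.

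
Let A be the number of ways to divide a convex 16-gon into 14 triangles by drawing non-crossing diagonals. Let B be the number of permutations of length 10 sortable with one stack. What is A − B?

The number of triangulations of a 16-gon is the Catalan number C_14 (index = sides − 2). So A = C_14 = 2674440.
By Knuth's characterisation, the stack-sortable permutations of length 10 are the 231-avoiders, numbering C_10. So B = C_10 = 16796.
A − B = 2674440 − 16796 = 2657644.

2657644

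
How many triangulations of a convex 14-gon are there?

A convex 14-gon is triangulated into 12 triangles, and the number of such triangulations is the Catalan number C_{14−2} = C_12.
C_12 = C(24,12)/13 = 2704156/13 = 208012.

208012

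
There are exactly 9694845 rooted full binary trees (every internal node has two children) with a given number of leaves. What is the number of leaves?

Full binary trees with L leaves are counted by C_{L−1}; 9694845 = C_15.
So the index is 15, and the number of leaves is 15 + 1 = 16.

16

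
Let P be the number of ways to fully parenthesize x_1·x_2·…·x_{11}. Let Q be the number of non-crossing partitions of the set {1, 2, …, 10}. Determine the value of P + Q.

33592

Bracketing 11 factors into binary products is counted by C_{11−1} = C_10. So P = C_10 = 16796.
Non-crossing partitions of an n-element set are counted by C_n; here n = 10. So Q = C_10 = 16796.
P + Q = 16796 + 16796 = 33592.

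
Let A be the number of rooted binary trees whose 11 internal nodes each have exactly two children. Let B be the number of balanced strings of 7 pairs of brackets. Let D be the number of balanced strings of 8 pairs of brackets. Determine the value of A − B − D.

56927

Full binary trees with n internal nodes are counted by C_n; here n = 11. So A = C_11 = 58786.
With 7 pairs the number of balanced bracket strings is the Catalan number C_7. So B = C_7 = 429.
With 8 pairs the number of balanced bracket strings is the Catalan number C_8. So D = C_8 = 1430.
A − B − D = 58786 − 429 − 1430 = 56927.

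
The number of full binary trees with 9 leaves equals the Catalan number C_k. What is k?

8

A full binary tree with L leaves has L−1 internal nodes and is counted by C_{L−1}; L = 9 gives C_8.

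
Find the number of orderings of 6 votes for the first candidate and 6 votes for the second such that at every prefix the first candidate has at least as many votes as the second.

132

Ballot sequences with n votes each where one side never trails are Dyck words, counted by C_n; here n = 6.
C_6 = 132.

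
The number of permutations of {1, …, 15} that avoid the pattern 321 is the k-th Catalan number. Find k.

15

For any fixed pattern of length 3, the pattern-avoiding permutations of [15] number C_15.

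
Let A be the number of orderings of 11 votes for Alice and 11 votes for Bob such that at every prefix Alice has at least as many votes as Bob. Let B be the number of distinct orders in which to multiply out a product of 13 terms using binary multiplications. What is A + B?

266798

Reading a vote for the leader as '(' and for the other as ')' turns such a sequence into a balanced string of 11 pairs, so the count is C_11. So A = C_11 = 58786.
Parenthesizations of m factors correspond to full binary trees with m leaves, counted by C_{m−1}; m = 13 gives C_12. So B = C_12 = 208012.
A + B = 58786 + 208012 = 266798.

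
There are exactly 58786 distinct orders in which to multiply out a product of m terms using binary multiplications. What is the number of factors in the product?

12

Parenthesizations of m factors are counted by C_{m−1}. Since C_11 = 58786, the index is 11.
So the index is 11, and the number of factors is 11 + 1 = 12.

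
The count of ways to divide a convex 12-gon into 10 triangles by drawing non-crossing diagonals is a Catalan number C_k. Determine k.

10

A convex 12-gon is triangulated into 10 triangles, and the number of such triangulations is the Catalan number C_{12−2} = C_10.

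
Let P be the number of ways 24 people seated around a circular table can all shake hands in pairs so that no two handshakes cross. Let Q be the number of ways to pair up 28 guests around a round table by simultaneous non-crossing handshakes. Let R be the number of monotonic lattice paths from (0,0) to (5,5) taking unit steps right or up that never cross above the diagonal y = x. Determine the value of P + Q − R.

2882410

Non-crossing handshake pairings of 2n people are counted by C_n; 24 people gives n = 12. So P = C_12 = 208012.
Non-crossing handshake pairings of 2n people are counted by C_n; 28 people gives n = 14. So Q = C_14 = 2674440.
Monotone paths in an n×n grid that stay weakly below the diagonal are counted by C_n; here n = 5. So R = C_5 = 42.
P + Q − R = 208012 + 2674440 − 42 = 2882410.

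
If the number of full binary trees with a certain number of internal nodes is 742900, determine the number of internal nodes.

Full binary trees with n internal nodes are counted by C_n. Since C_13 = 742900, the index is 13.

13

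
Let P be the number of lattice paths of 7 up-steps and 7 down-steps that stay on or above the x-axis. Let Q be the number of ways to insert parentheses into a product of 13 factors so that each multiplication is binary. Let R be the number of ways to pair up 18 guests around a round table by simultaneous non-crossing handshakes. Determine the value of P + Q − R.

203579

Dyck paths of semilength n (length 2n) are counted by C_n; here n = 7. So P = C_7 = 429.
Parenthesizations of m factors correspond to full binary trees with m leaves, counted by C_{m−1}; m = 13 gives C_12. So Q = C_12 = 208012.
Non-crossing handshake pairings of 2n people are counted by C_n; 18 people gives n = 9. So R = C_9 = 4862.
P + Q − R = 429 + 208012 − 4862 = 203579.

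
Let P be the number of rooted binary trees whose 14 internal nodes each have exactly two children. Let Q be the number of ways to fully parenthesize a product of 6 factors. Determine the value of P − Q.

Full binary trees with n internal nodes are counted by C_n; here n = 14. So P = C_14 = 2674440.
Parenthesizations of m factors correspond to full binary trees with m leaves, counted by C_{m−1}; m = 6 gives C_5. So Q = C_5 = 42.
P − Q = 2674440 − 42 = 2674398.

2674398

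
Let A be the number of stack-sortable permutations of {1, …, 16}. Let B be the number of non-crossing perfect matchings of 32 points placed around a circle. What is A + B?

70715340

Stack-sortable permutations are exactly the 231-avoiding ones, counted by C_n; here n = 16. So A = C_16 = 35357670.
Non-crossing perfect matchings of 2n points on a circle are counted by C_n; with 32 points, n = 16. So B = C_16 = 35357670.
A + B = 35357670 + 35357670 = 70715340.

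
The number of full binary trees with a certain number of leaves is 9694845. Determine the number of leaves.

16

Full binary trees with L leaves are counted by C_{L−1}. Since C_15 = 9694845, the index is 15.
So the index is 15, and the number of leaves is 15 + 1 = 16.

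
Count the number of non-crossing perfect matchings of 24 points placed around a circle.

208012

Non-crossing perfect matchings of 2n points on a circle are counted by C_n; with 24 points, n = 12.
C_12 = C(24,12)/13 = 2704156/13 = 208012.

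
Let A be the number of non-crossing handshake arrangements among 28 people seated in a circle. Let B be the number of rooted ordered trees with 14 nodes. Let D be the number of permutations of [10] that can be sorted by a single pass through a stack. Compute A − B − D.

With 28 = 2·14 people, non-crossing handshake pairings are non-crossing perfect matchings on a circle, counted by C_14. So A = C_14 = 2674440.
A rooted plane tree on 14 nodes has 13 edges, and such trees are counted by C_13. So B = C_13 = 742900.
Stack-sortable permutations are exactly the 231-avoiding ones, counted by C_n; here n = 10. So D = C_10 = 16796.
A − B − D = 2674440 − 742900 − 16796 = 1914744.

1914744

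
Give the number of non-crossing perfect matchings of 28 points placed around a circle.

Pairing 28 circle points by 14 non-crossing chords gives C_14 matchings.
C_14 = C_13 · 2(2·13+1)/(13+2) = 742900 · 54/15 = 2674440.

2674440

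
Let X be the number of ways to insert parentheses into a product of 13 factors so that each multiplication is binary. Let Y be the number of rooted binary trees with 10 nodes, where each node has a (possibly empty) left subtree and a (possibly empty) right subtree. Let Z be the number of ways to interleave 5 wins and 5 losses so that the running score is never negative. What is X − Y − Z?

Bracketing 13 factors into binary products is counted by C_{13−1} = C_12. So X = C_12 = 208012.
There are C_n binary search tree shapes on n keys; with n = 10 that is C_10. So Y = C_10 = 16796.
Reading a vote for the leader as '(' and for the other as ')' turns such a sequence into a balanced string of 5 pairs, so the count is C_5. So Z = C_5 = 42.
X − Y − Z = 208012 − 16796 − 42 = 191174.

191174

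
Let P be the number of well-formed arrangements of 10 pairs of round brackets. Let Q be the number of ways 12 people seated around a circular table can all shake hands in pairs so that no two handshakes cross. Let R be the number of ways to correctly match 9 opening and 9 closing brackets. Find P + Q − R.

12066

With 10 pairs the number of balanced bracket strings is the Catalan number C_10. So P = C_10 = 16796.
With 12 = 2·6 people, non-crossing handshake pairings are non-crossing perfect matchings on a circle, counted by C_6. So Q = C_6 = 132.
With 9 pairs the number of balanced bracket strings is the Catalan number C_9. So R = C_9 = 4862.
P + Q − R = 16796 + 132 − 4862 = 12066.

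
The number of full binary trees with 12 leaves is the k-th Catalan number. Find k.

11

Full binary trees with 12 leaves have 12−1 = 11 internal nodes, so there are C_11 of them.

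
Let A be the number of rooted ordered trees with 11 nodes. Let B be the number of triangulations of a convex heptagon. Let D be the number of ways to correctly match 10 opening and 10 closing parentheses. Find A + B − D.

Rooted ordered (plane) trees on m nodes have m−1 edges and are counted by C_{m−1}; m = 11 gives C_10. So A = C_10 = 16796.
Triangulations of a convex m-gon are counted by C_{m−2}; with m = 7 this is C_5. So B = C_5 = 42.
Balanced strings of n pairs of brackets are counted by C_n; here n = 10. So D = C_10 = 16796.
A + B − D = 16796 + 42 − 16796 = 42.

42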